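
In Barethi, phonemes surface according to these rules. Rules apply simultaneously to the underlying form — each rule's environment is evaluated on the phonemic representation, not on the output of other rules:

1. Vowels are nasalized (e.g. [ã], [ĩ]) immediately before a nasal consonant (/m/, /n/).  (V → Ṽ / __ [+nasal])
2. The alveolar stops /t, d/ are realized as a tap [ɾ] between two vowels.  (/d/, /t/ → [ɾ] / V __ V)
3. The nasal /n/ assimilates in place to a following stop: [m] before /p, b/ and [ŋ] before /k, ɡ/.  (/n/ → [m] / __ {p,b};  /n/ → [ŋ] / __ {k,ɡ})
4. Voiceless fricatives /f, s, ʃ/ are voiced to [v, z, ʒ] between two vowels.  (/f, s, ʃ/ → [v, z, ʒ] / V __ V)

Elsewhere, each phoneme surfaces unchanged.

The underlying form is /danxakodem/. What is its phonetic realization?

[dãnxakoɾẽm]

/d/ (word-initial): rule 2 targets it, but not between two vowels → unchanged [d].
/a/ — between /d/ and /n/, before a nasal consonant — surfaces as [ã] (rule 1).
/n/ (between /a/ and /x/) fails the environment for rule 3, so it stays [n].
/a/ (between /x/ and /k/) is in the target of rule 1 but the environment (before a nasal consonant) is not met → [a].
/o/ — between /k/ and /d/; rule 1 does not apply here → [o].
/d/ (between /o/ and /e/) occurs between two vowels → [ɾ] by rule 2.
/e/ (between /d/ and /m/) occurs before a nasal consonant → [ẽ] by rule 1.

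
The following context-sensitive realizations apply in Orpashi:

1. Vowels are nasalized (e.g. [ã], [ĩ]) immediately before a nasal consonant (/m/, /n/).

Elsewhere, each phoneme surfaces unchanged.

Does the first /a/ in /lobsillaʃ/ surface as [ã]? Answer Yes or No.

/a/ (between /l/ and /ʃ/): rule 1 targets it, but not before a nasal consonant → unchanged [a].
The actual realization is [a], not [ã].

No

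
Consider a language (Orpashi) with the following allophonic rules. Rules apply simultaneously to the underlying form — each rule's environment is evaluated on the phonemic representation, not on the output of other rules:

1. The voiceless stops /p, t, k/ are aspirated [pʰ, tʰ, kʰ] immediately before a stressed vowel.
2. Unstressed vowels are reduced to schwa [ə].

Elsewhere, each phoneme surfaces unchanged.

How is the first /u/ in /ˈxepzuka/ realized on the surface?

Rule 2 applies to /u/ (between /z/ and /k/: in an unstressed syllable) → [ə].

[ə]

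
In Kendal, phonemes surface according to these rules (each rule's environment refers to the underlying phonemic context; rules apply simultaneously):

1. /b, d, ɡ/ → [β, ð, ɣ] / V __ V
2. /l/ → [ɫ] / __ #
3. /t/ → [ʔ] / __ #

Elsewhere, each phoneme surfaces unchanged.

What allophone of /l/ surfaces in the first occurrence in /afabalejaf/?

/l/ (between /a/ and /e/) fails the environment for rule 2, so it stays [l].

[l]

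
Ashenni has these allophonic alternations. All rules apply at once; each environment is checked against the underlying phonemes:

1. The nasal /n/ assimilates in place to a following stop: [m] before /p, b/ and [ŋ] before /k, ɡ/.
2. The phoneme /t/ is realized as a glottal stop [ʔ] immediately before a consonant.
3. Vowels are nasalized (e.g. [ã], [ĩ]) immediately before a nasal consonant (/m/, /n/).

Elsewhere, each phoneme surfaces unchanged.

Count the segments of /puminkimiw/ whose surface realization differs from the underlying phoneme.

Segments that undergo a rule: /u/ → [ũ] (rule 3); /i/ → [ĩ] (rule 3); /n/ → [ŋ] (rule 1); /i/ → [ĩ] (rule 3).
All other segments surface unchanged.

4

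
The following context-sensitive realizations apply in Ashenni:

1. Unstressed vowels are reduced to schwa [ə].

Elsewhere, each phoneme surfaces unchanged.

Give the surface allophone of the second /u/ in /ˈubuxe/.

[ə]

/u/ (between /b/ and /x/): in an unstressed syllable, so rule 1 applies → [ə].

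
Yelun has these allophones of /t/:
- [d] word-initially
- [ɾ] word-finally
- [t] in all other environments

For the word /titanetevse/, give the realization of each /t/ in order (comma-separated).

Occurrence 1 (position 1): word-initially → [d].
Occurrence 2 (position 3): no conditioning environment matches → elsewhere allophone [t].
Occurrence 3 (position 7): no conditioning environment matches → elsewhere allophone [t].

[d], [t], [t]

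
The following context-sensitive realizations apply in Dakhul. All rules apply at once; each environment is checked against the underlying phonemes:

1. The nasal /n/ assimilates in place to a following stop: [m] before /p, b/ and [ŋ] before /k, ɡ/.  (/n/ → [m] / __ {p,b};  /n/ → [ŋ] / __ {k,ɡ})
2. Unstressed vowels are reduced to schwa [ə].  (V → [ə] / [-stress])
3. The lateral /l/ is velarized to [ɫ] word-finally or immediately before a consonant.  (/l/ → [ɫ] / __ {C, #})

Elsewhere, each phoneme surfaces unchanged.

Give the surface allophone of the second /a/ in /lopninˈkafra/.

/a/ — word-final, in an unstressed syllable — surfaces as [ə] (rule 2).

[ə]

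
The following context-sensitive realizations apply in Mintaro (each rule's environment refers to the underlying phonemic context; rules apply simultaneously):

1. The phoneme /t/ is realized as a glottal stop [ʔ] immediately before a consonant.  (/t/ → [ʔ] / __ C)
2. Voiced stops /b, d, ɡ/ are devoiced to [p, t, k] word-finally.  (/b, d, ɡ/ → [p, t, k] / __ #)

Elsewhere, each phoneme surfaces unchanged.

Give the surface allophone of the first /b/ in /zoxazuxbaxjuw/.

[b]

/b/ (between /x/ and /a/): rule 2 targets it, but not word-finally → unchanged [b].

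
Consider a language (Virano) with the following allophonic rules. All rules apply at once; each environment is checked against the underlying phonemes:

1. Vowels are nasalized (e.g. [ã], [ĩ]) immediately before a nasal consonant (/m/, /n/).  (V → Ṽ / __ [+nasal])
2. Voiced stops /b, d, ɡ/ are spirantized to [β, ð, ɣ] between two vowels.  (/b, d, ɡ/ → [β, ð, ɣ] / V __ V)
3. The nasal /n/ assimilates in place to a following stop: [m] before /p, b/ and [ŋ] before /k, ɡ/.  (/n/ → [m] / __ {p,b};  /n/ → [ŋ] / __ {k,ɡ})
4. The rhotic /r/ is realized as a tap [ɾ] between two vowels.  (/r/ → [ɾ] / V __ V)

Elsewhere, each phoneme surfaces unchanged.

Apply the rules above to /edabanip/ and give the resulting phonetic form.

/e/ (word-initial): rule 1 targets it, but not before a nasal consonant → unchanged [e].
/d/ (between /e/ and /a/) occurs between two vowels → [ð] by rule 2.
/a/ (between /d/ and /b/) fails the environment for rule 1, so it stays [a].
Rule 2 applies to /b/ (between /a/ and /a/: between two vowels) → [β].
Rule 1 applies to /a/ (between /b/ and /n/: before a nasal consonant) → [ã].
/n/ (between /a/ and /i/) fails the environment for rule 3, so it stays [n].
/i/ (between /n/ and /p/) fails the environment for rule 1, so it stays [i].
/p/ stays [p].

[eðaβãnip]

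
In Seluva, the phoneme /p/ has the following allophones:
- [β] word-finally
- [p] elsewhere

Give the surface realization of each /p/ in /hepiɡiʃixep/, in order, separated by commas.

[p], [β]

Occurrence 1 (position 3): no conditioning environment matches → elsewhere allophone [p].
Occurrence 2 (position 11): word-finally → [β].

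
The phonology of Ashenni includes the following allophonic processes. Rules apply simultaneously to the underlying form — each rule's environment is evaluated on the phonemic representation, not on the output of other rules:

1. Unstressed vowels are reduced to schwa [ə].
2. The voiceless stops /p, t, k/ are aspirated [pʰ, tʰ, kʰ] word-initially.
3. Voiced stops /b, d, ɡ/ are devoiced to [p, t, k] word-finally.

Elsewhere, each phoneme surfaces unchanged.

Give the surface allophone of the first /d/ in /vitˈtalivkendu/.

/d/ — between /n/ and /u/; rule 3 does not apply here → [d].

[d]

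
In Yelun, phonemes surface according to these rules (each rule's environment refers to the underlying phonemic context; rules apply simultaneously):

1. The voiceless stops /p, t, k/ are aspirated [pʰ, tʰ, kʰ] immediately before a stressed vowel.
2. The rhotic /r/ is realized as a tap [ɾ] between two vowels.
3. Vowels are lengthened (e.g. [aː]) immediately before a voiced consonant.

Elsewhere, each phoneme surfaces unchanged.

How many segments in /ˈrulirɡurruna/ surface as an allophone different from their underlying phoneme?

4

Segments that undergo a rule: /u/ → [uː] (rule 3); /i/ → [iː] (rule 3); /u/ → [uː] (rule 3); /u/ → [uː] (rule 3).
All other segments surface unchanged.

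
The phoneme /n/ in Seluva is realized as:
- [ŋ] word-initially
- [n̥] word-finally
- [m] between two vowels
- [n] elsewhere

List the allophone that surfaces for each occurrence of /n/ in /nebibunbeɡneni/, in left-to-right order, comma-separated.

Occurrence 1 (position 1): word-initially → [ŋ].
Occurrence 2 (position 7): no conditioning environment matches → elsewhere allophone [n].
Occurrence 3 (position 11): no conditioning environment matches → elsewhere allophone [n].
Occurrence 4 (position 13): between two vowels → [m].

[ŋ], [n], [n], [m]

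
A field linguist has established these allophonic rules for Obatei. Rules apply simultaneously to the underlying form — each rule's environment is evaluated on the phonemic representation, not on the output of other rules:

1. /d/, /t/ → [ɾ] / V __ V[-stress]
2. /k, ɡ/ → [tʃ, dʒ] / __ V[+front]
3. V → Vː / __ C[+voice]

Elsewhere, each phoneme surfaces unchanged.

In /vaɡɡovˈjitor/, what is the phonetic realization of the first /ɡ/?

/ɡ/ (between /a/ and /ɡ/) fails the environment for rule 2, so it stays [ɡ].

[ɡ]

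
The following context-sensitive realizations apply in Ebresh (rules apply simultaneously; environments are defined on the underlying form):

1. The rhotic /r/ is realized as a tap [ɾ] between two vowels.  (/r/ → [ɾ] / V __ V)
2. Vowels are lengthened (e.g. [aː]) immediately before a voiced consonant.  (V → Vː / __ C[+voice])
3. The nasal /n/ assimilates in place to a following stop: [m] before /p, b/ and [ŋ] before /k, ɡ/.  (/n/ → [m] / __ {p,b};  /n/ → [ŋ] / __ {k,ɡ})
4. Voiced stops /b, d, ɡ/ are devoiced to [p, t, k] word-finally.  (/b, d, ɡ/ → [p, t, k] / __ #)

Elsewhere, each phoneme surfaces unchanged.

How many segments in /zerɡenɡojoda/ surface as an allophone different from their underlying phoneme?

5

Segments that undergo a rule: /e/ → [eː] (rule 2); /e/ → [eː] (rule 2); /n/ → [ŋ] (rule 3); /o/ → [oː] (rule 2); /o/ → [oː] (rule 2).
All other segments surface unchanged.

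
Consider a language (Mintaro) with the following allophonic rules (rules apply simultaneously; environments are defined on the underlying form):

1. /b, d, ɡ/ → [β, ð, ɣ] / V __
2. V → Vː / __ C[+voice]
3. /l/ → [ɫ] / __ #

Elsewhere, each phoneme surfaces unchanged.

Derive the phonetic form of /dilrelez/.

/d/ (word-initial) fails the environment for rule 1, so it stays [d].
/i/ (between /d/ and /l/): before a voiced consonant, so rule 2 applies → [iː].
/l/ (between /i/ and /r/) fails the environment for rule 3, so it stays [l].
/e/ (between /r/ and /l/): before a voiced consonant, so rule 2 applies → [eː].
/l/ (between /e/ and /e/): rule 3 targets it, but not word-finally → unchanged [l].
/e/ (between /l/ and /z/): before a voiced consonant, so rule 2 applies → [eː].

[diːlreːleːz]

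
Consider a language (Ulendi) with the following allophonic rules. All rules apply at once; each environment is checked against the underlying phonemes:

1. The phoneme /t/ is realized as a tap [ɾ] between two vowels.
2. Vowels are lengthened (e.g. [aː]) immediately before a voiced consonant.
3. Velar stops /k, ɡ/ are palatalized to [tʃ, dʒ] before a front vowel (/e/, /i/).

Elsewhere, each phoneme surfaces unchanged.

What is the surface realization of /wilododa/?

[wiːloːdoːda]

/i/ — between /w/ and /l/, before a voiced consonant — surfaces as [iː] (rule 2).
/o/ (between /l/ and /d/): before a voiced consonant, so rule 2 applies → [oː].
Rule 2 applies to /o/ (between /d/ and /d/: before a voiced consonant) → [oː].
/a/ (word-final): rule 2 targets it, but not before a voiced consonant → unchanged [a].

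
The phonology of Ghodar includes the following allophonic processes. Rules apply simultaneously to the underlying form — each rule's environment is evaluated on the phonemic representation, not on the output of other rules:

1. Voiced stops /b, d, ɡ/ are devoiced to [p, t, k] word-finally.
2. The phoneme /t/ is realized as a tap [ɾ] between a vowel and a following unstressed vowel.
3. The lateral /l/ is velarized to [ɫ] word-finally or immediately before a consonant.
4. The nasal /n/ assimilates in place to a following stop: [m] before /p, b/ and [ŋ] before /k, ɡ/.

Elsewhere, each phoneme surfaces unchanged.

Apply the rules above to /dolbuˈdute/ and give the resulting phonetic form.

/d/ (word-initial): rule 1 targets it, but not word-finally → unchanged [d].
/o/ (between /d/ and /l/): no rule targets it → [o].
/l/ (between /o/ and /b/) occurs word-finally or immediately before a consonant → [ɫ] by rule 3.
/b/ (between /l/ and /u/) is in the target of rule 1 but the environment (word-finally) is not met → [b].
/u/ (between /b/ and /d/): no rule targets it → [u].
/d/ (between /u/ and /u/) is in the target of rule 1 but the environment (word-finally) is not met → [d].
/u/ stays [u].
/t/ (between /u/ and /e/): between a vowel and a following unstressed vowel, so rule 2 applies → [ɾ].
/e/ (word-final): no rule targets it → [e].

[doɫbuˈduɾe]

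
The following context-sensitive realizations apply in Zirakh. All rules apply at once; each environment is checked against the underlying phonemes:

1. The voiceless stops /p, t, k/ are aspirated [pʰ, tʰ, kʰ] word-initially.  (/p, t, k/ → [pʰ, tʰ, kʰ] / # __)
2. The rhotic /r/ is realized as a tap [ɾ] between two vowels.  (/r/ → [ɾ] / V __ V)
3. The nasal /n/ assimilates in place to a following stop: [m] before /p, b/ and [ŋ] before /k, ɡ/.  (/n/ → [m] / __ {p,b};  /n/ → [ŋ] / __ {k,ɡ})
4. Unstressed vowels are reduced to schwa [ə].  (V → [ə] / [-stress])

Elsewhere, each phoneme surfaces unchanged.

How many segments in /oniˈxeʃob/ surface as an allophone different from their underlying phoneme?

3

Segments that undergo a rule: /o/ → [ə] (rule 4); /i/ → [ə] (rule 4); /o/ → [ə] (rule 4).
All other segments surface unchanged.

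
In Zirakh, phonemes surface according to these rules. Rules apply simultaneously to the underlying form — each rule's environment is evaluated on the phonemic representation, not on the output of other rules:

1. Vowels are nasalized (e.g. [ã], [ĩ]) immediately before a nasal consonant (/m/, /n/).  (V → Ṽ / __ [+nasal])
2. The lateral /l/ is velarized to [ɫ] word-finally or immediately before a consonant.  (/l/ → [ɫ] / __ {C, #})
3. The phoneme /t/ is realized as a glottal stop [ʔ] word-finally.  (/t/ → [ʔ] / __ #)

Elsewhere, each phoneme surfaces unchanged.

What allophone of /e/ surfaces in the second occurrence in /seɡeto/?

/e/ (between /ɡ/ and /t/): rule 1 targets it, but not before a nasal consonant → unchanged [e].

[e]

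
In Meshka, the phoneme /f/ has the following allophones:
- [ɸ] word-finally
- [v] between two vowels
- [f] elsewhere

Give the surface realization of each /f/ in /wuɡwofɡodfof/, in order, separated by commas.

Occurrence 1 (position 6): no conditioning environment matches → elsewhere allophone [f].
Occurrence 2 (position 10): no conditioning environment matches → elsewhere allophone [f].
Occurrence 3 (position 12): word-finally → [ɸ].

[f], [f], [ɸ]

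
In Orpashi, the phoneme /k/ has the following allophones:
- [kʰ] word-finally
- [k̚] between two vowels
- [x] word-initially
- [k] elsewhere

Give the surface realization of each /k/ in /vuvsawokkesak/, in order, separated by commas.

Occurrence 1 (position 8): no conditioning environment matches → elsewhere allophone [k].
Occurrence 2 (position 9): no conditioning environment matches → elsewhere allophone [k].
Occurrence 3 (position 13): word-finally → [kʰ].

[k], [k], [kʰ]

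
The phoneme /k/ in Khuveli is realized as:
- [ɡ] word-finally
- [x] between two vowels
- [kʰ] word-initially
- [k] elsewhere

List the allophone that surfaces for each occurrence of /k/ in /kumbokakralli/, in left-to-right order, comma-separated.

Occurrence 1 (position 1): word-initially → [kʰ].
Occurrence 2 (position 6): between two vowels → [x].
Occurrence 3 (position 8): no conditioning environment matches → elsewhere allophone [k].

[kʰ], [x], [k]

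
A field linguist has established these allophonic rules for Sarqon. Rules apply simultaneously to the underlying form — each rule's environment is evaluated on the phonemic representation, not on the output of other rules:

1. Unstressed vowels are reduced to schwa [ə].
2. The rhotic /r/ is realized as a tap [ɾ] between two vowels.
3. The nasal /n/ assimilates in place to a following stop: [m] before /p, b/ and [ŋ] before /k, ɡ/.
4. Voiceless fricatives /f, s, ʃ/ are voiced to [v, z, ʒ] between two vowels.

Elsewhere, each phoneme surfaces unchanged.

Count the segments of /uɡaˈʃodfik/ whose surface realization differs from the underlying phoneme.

4

Segments that undergo a rule: /u/ → [ə] (rule 1); /a/ → [ə] (rule 1); /ʃ/ → [ʒ] (rule 4); /i/ → [ə] (rule 1).
All other segments surface unchanged.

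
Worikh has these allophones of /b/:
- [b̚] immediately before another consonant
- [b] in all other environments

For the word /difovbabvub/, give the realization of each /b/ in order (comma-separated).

Occurrence 1 (position 6): no conditioning environment matches → elsewhere allophone [b].
Occurrence 2 (position 8): immediately before another consonant → [b̚].
Occurrence 3 (position 11): no conditioning environment matches → elsewhere allophone [b].

[b], [b̚], [b]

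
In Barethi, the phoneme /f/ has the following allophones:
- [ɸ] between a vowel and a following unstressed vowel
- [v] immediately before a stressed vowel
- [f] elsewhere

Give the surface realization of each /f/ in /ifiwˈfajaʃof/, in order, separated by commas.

Occurrence 1 (position 2): between a vowel and a following unstressed vowel → [ɸ].
Occurrence 2 (position 5): immediately before a stressed vowel → [v].
Occurrence 3 (position 11): no conditioning environment matches → elsewhere allophone [f].

[ɸ], [v], [f]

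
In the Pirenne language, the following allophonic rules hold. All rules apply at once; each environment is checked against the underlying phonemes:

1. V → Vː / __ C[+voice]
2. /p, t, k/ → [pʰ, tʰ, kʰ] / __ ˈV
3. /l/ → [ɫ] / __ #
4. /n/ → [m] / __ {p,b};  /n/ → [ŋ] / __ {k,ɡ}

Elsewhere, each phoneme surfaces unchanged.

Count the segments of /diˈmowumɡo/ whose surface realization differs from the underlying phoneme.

Segments that undergo a rule: /i/ → [iː] (rule 1); /o/ → [oː] (rule 1); /u/ → [uː] (rule 1).
All other segments surface unchanged.

3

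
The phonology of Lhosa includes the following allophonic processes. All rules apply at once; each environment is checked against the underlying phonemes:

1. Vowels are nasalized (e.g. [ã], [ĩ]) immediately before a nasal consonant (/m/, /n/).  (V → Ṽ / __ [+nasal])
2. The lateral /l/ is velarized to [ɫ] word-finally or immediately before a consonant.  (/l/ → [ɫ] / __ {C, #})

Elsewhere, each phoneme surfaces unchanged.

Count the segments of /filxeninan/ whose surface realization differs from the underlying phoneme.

Segments that undergo a rule: /l/ → [ɫ] (rule 2); /e/ → [ẽ] (rule 1); /i/ → [ĩ] (rule 1); /a/ → [ã] (rule 1).
All other segments surface unchanged.

4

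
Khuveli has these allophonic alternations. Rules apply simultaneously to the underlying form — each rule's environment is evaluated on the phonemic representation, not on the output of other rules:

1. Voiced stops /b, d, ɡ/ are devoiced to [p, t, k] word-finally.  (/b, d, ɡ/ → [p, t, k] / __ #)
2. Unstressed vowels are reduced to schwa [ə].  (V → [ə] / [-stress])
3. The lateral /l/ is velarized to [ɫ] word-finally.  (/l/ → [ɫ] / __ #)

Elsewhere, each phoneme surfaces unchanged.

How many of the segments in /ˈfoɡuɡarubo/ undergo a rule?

Segments that undergo a rule: /u/ → [ə] (rule 2); /a/ → [ə] (rule 2); /u/ → [ə] (rule 2); /o/ → [ə] (rule 2).
All other segments surface unchanged.

4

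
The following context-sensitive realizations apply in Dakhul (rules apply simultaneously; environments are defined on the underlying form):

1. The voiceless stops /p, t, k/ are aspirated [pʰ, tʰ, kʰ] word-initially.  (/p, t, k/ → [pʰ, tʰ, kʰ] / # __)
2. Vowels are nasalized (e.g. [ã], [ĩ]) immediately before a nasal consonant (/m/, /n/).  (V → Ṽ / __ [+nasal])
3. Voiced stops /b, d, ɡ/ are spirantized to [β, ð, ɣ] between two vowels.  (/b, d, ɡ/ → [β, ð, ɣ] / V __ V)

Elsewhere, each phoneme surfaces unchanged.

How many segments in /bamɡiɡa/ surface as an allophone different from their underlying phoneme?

2

Segments that undergo a rule: /a/ → [ã] (rule 2); /ɡ/ → [ɣ] (rule 3).
All other segments surface unchanged.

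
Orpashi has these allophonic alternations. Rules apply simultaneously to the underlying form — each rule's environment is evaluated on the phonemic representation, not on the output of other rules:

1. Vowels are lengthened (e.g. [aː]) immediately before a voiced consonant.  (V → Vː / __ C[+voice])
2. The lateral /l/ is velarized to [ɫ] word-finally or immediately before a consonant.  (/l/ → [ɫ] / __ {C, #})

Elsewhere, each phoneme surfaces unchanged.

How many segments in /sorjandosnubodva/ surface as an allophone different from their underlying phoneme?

Segments that undergo a rule: /o/ → [oː] (rule 1); /a/ → [aː] (rule 1); /u/ → [uː] (rule 1); /o/ → [oː] (rule 1).
All other segments surface unchanged.

4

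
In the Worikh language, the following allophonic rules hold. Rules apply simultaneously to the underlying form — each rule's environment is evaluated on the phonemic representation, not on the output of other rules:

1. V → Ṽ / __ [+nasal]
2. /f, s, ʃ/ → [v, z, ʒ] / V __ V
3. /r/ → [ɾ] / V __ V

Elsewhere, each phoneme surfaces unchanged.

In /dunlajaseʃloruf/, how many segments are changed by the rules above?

3

Segments that undergo a rule: /u/ → [ũ] (rule 1); /s/ → [z] (rule 2); /r/ → [ɾ] (rule 3).
All other segments surface unchanged.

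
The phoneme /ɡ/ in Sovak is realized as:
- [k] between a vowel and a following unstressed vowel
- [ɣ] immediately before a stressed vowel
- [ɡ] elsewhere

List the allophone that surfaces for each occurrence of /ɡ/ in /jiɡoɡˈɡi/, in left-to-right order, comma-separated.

Occurrence 1 (position 3): between a vowel and a following unstressed vowel → [k].
Occurrence 2 (position 5): no conditioning environment matches → elsewhere allophone [ɡ].
Occurrence 3 (position 6): immediately before a stressed vowel → [ɣ].

[k], [ɡ], [ɣ]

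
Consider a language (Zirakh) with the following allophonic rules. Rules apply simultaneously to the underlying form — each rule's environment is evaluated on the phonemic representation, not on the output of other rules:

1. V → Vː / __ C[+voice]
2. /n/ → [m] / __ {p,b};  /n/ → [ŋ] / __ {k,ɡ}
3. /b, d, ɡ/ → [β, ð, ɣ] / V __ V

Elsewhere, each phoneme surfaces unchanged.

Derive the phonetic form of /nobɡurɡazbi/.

/n/ — word-initial; rule 2 does not apply here → [n].
/o/ — between /n/ and /b/, before a voiced consonant — surfaces as [oː] (rule 1).
/b/ (between /o/ and /ɡ/): rule 3 targets it, but not between two vowels → unchanged [b].
/ɡ/ (between /b/ and /u/): rule 3 targets it, but not between two vowels → unchanged [ɡ].
/u/ (between /ɡ/ and /r/) occurs before a voiced consonant → [uː] by rule 1.
/r/ stays [r].
/ɡ/ — between /r/ and /a/; rule 3 does not apply here → [ɡ].
/a/ meets the environment for rule 1 (before a voiced consonant) → [aː].
/z/ (between /a/ and /b/) is unaffected → [z].
/b/ (between /z/ and /i/): rule 3 targets it, but not between two vowels → unchanged [b].
/i/ (word-final): rule 1 targets it, but not before a voiced consonant → unchanged [i].

[noːbɡuːrɡaːzbi]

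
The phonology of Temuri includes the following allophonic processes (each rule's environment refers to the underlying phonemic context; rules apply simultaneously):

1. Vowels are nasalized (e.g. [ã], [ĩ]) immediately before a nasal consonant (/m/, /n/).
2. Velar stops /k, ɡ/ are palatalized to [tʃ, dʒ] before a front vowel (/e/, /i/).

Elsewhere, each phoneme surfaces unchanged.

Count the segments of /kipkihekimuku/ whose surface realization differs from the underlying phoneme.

4

Segments that undergo a rule: /k/ → [tʃ] (rule 2); /k/ → [tʃ] (rule 2); /k/ → [tʃ] (rule 2); /i/ → [ĩ] (rule 1).
All other segments surface unchanged.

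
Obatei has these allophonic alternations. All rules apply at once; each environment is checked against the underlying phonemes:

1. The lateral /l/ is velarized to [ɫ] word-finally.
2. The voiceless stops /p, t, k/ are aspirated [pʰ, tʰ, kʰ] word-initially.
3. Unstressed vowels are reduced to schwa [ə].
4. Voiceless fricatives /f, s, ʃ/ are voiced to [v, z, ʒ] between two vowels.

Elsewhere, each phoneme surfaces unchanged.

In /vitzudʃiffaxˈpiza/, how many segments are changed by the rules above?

Segments that undergo a rule: /i/ → [ə] (rule 3); /u/ → [ə] (rule 3); /i/ → [ə] (rule 3); /a/ → [ə] (rule 3); /a/ → [ə] (rule 3).
All other segments surface unchanged.

5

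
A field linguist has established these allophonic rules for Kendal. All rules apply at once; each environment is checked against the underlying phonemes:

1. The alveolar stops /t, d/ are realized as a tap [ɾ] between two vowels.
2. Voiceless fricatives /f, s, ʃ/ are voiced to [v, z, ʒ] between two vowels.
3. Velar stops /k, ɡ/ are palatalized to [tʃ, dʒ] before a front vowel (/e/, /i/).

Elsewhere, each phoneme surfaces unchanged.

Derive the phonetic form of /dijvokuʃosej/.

/d/ — word-initial; rule 1 does not apply here → [d].
/i/ (between /d/ and /j/): no rule targets it → [i].
/j/ stays [j].
/v/ stays [v].
/o/ (between /v/ and /k/) is unaffected → [o].
/k/ (between /o/ and /u/) fails the environment for rule 3, so it stays [k].
/u/ (between /k/ and /ʃ/) is unaffected → [u].
/ʃ/ meets the environment for rule 2 (between two vowels) → [ʒ].
/o/ (between /ʃ/ and /s/): no rule targets it → [o].
Rule 2 applies to /s/ (between /o/ and /e/: between two vowels) → [z].
/e/ (between /s/ and /j/): no rule targets it → [e].
/j/ (word-final): no rule targets it → [j].

[dijvokuʒozej]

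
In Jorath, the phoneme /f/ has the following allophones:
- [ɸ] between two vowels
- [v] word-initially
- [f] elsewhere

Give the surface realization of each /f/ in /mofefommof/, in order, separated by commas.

[ɸ], [ɸ], [f]

Occurrence 1 (position 3): between two vowels → [ɸ].
Occurrence 2 (position 5): between two vowels → [ɸ].
Occurrence 3 (position 10): no conditioning environment matches → elsewhere allophone [f].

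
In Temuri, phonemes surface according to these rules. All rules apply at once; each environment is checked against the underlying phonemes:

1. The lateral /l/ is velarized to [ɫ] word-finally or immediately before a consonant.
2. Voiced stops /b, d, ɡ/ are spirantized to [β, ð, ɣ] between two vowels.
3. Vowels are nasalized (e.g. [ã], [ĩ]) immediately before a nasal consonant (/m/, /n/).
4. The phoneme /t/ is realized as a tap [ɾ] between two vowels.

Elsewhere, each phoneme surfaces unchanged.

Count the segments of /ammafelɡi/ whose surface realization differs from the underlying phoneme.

Segments that undergo a rule: /a/ → [ã] (rule 3); /l/ → [ɫ] (rule 1).
All other segments surface unchanged.

2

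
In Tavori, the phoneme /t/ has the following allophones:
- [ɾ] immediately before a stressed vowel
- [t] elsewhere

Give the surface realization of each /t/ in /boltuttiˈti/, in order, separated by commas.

[t], [t], [t], [ɾ]

Occurrence 1 (position 4): no conditioning environment matches → elsewhere allophone [t].
Occurrence 2 (position 6): no conditioning environment matches → elsewhere allophone [t].
Occurrence 3 (position 7): no conditioning environment matches → elsewhere allophone [t].
Occurrence 4 (position 9): immediately before a stressed vowel → [ɾ].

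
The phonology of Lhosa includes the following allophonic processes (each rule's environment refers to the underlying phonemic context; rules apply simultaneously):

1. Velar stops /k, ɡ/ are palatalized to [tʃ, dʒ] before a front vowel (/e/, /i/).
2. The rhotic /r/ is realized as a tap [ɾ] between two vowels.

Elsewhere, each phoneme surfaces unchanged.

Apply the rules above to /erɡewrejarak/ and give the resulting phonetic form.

/e/ — not in any rule's target class → [e].
/r/ — between /e/ and /ɡ/; rule 2 does not apply here → [r].
/ɡ/ — between /r/ and /e/, before a front vowel — surfaces as [dʒ] (rule 1).
/e/ (between /ɡ/ and /w/) is unaffected → [e].
/w/ (between /e/ and /r/): no rule targets it → [w].
/r/ (between /w/ and /e/) is in the target of rule 2 but the environment (between two vowels) is not met → [r].
/e/ — not in any rule's target class → [e].
/j/ (between /e/ and /a/) is unaffected → [j].
/a/ stays [a].
/r/ (between /a/ and /a/) occurs between two vowels → [ɾ] by rule 2.
/a/ — not in any rule's target class → [a].
/k/ (word-final) fails the environment for rule 1, so it stays [k].

[erdʒewrejaɾak]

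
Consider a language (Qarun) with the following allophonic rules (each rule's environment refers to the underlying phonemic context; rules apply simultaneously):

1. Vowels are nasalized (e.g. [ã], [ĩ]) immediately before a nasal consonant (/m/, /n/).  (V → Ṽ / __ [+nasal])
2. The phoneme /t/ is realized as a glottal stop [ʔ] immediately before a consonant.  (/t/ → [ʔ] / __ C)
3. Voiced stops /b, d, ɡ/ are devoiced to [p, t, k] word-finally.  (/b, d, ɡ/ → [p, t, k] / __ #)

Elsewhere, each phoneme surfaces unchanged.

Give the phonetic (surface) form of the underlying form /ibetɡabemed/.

[ibeʔɡabẽmet]

/i/ (word-initial) is in the target of rule 1 but the environment (before a nasal consonant) is not met → [i].
/b/ — between /i/ and /e/; rule 3 does not apply here → [b].
/e/ (between /b/ and /t/) is in the target of rule 1 but the environment (before a nasal consonant) is not met → [e].
Rule 2 applies to /t/ (between /e/ and /ɡ/: immediately before a consonant) → [ʔ].
/ɡ/ (between /t/ and /a/): rule 3 targets it, but not word-finally → unchanged [ɡ].
/a/ (between /ɡ/ and /b/) fails the environment for rule 1, so it stays [a].
/b/ (between /a/ and /e/): rule 3 targets it, but not word-finally → unchanged [b].
/e/ meets the environment for rule 1 (before a nasal consonant) → [ẽ].
/e/ — between /m/ and /d/; rule 1 does not apply here → [e].
/d/ (word-final): word-finally, so rule 3 applies → [t].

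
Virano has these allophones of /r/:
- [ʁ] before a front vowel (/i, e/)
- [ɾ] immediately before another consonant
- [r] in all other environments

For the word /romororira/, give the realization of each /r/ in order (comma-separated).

[r], [r], [ʁ], [r]

Occurrence 1 (position 1): no conditioning environment matches → elsewhere allophone [r].
Occurrence 2 (position 5): no conditioning environment matches → elsewhere allophone [r].
Occurrence 3 (position 7): before a front vowel (/i, e/) → [ʁ].
Occurrence 4 (position 9): no conditioning environment matches → elsewhere allophone [r].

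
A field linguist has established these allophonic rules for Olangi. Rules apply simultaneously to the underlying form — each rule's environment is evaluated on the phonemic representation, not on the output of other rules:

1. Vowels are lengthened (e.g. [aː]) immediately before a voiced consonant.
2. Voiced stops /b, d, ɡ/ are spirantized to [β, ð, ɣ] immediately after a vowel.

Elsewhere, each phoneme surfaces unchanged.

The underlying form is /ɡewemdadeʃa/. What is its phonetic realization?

/ɡ/ (word-initial): rule 2 targets it, but not immediately after a vowel → unchanged [ɡ].
/e/ (between /ɡ/ and /w/): before a voiced consonant, so rule 1 applies → [eː].
/w/ stays [w].
/e/ meets the environment for rule 1 (before a voiced consonant) → [eː].
/m/ — not in any rule's target class → [m].
/d/ (between /m/ and /a/) is in the target of rule 2 but the environment (immediately after a vowel) is not met → [d].
/a/ (between /d/ and /d/): before a voiced consonant, so rule 1 applies → [aː].
/d/ (between /a/ and /e/) occurs immediately after a vowel → [ð] by rule 2.
/e/ (between /d/ and /ʃ/): rule 1 targets it, but not before a voiced consonant → unchanged [e].
/ʃ/ (between /e/ and /a/) is unaffected → [ʃ].
/a/ (word-final) fails the environment for rule 1, so it stays [a].

[ɡeːweːmdaːðeʃa]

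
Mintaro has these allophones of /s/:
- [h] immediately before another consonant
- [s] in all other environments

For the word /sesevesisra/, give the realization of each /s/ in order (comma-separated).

Occurrence 1 (position 1): no conditioning environment matches → elsewhere allophone [s].
Occurrence 2 (position 3): no conditioning environment matches → elsewhere allophone [s].
Occurrence 3 (position 7): no conditioning environment matches → elsewhere allophone [s].
Occurrence 4 (position 9): immediately before another consonant → [h].

[s], [s], [s], [h]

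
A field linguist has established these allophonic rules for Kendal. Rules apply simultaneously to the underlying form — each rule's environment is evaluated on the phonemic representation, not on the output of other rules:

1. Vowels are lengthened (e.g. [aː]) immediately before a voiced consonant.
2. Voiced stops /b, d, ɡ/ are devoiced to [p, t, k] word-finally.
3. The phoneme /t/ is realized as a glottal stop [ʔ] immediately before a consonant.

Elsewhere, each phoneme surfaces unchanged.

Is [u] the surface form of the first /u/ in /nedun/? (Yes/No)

No

Rule 1 applies to /u/ (between /d/ and /n/: before a voiced consonant) → [uː].
The actual realization is [uː], not [u].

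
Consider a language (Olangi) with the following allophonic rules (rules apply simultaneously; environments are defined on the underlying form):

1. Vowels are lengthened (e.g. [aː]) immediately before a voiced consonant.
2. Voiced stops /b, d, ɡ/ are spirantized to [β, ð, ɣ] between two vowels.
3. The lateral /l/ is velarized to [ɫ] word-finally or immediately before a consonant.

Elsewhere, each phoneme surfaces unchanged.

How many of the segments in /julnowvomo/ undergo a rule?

Segments that undergo a rule: /u/ → [uː] (rule 1); /l/ → [ɫ] (rule 3); /o/ → [oː] (rule 1); /o/ → [oː] (rule 1).
All other segments surface unchanged.

4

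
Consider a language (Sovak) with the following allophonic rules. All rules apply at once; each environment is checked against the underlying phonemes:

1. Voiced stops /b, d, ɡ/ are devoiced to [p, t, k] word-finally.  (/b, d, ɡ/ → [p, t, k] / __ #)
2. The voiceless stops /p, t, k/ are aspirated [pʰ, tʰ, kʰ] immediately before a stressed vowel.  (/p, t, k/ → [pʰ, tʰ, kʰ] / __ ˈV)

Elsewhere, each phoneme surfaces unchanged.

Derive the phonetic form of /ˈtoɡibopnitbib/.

[ˈtʰoɡibopnitbip]

/t/ (word-initial) occurs immediately before a stressed vowel → [tʰ] by rule 2.
/o/ (between /t/ and /ɡ/): no rule targets it → [o].
/ɡ/ (between /o/ and /i/): rule 1 targets it, but not word-finally → unchanged [ɡ].
/i/ stays [i].
/b/ — between /i/ and /o/; rule 1 does not apply here → [b].
/o/ stays [o].
/p/ (between /o/ and /n/): rule 2 targets it, but not immediately before a stressed vowel → unchanged [p].
/n/ — not in any rule's target class → [n].
/i/ — not in any rule's target class → [i].
/t/ (between /i/ and /b/) is in the target of rule 2 but the environment (immediately before a stressed vowel) is not met → [t].
/b/ (between /t/ and /i/): rule 1 targets it, but not word-finally → unchanged [b].
/i/ — not in any rule's target class → [i].
/b/ (word-final): word-finally, so rule 1 applies → [p].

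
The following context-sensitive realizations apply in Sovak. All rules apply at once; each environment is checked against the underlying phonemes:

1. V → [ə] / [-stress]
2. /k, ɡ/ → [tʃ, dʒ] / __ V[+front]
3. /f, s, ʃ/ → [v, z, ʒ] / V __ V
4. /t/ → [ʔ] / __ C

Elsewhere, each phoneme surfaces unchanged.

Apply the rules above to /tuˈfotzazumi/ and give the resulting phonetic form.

[təˈvoʔzəzəmə]

/t/ (word-initial) is in the target of rule 4 but the environment (immediately before a consonant) is not met → [t].
Rule 1 applies to /u/ (between /t/ and /f/: in an unstressed syllable) → [ə].
/f/ (between /u/ and /o/): between two vowels, so rule 3 applies → [v].
/o/ (between /f/ and /t/): rule 1 targets it, but not in an unstressed syllable → unchanged [o].
Rule 4 applies to /t/ (between /o/ and /z/: immediately before a consonant) → [ʔ].
/z/ — not in any rule's target class → [z].
/a/ (between /z/ and /z/): in an unstressed syllable, so rule 1 applies → [ə].
/z/ (between /a/ and /u/) is unaffected → [z].
Rule 1 applies to /u/ (between /z/ and /m/: in an unstressed syllable) → [ə].
/m/ (between /u/ and /i/) is unaffected → [m].
/i/ (word-final): in an unstressed syllable, so rule 1 applies → [ə].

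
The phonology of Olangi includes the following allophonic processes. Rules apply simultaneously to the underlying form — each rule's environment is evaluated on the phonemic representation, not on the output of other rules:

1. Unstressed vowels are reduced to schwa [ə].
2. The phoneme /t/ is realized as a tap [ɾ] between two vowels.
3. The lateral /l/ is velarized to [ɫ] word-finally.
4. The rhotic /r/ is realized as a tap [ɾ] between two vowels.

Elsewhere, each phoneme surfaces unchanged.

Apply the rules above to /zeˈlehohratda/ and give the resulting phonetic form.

[zəˈlehəhrətdə]

/z/ (word-initial) is unaffected → [z].
Rule 1 applies to /e/ (between /z/ and /l/: in an unstressed syllable) → [ə].
/l/ (between /e/ and /e/) is in the target of rule 3 but the environment (word-finally) is not met → [l].
/e/ — between /l/ and /h/; rule 1 does not apply here → [e].
/h/ (between /e/ and /o/) is unaffected → [h].
/o/ (between /h/ and /h/) occurs in an unstressed syllable → [ə] by rule 1.
/h/ (between /o/ and /r/) is unaffected → [h].
/r/ — between /h/ and /a/; rule 4 does not apply here → [r].
/a/ — between /r/ and /t/, in an unstressed syllable — surfaces as [ə] (rule 1).
/t/ (between /a/ and /d/) is in the target of rule 2 but the environment (between two vowels) is not met → [t].
/d/ stays [d].
Rule 1 applies to /a/ (word-final: in an unstressed syllable) → [ə].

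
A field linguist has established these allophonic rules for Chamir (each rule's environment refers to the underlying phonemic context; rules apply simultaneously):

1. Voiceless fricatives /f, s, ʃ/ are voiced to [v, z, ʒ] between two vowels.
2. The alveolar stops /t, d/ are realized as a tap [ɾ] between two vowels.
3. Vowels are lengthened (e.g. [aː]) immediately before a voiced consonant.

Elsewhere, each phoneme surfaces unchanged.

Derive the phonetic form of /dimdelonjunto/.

[diːmdeːloːnjuːnto]

/d/ (word-initial) fails the environment for rule 2, so it stays [d].
/i/ meets the environment for rule 3 (before a voiced consonant) → [iː].
/m/ stays [m].
/d/ (between /m/ and /e/) fails the environment for rule 2, so it stays [d].
Rule 3 applies to /e/ (between /d/ and /l/: before a voiced consonant) → [eː].
/l/ (between /e/ and /o/) is unaffected → [l].
Rule 3 applies to /o/ (between /l/ and /n/: before a voiced consonant) → [oː].
/n/ (between /o/ and /j/): no rule targets it → [n].
/j/ — not in any rule's target class → [j].
Rule 3 applies to /u/ (between /j/ and /n/: before a voiced consonant) → [uː].
/n/ (between /u/ and /t/): no rule targets it → [n].
/t/ (between /n/ and /o/) fails the environment for rule 2, so it stays [t].
/o/ (word-final): rule 3 targets it, but not before a voiced consonant → unchanged [o].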